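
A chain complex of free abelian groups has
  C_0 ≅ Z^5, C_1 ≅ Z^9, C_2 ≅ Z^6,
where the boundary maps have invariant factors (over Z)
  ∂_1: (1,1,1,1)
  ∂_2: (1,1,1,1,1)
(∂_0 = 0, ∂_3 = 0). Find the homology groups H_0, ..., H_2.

H_0: b_0 = 5 − 0 − 4 = 1; torsion from ∂_1 factors > 1: none. So H_0 ≅ Z.
H_1: b_1 = 9 − 4 − 5 = 0; torsion from ∂_2 factors > 1: none. So H_1 ≅ 0.
H_2: b_2 = 6 − 5 − 0 = 1; torsion from ∂_3 factors > 1: none. So H_2 ≅ Z.

H_0 ≅ Z,  H_1 = 0,  H_2 ≅ Z.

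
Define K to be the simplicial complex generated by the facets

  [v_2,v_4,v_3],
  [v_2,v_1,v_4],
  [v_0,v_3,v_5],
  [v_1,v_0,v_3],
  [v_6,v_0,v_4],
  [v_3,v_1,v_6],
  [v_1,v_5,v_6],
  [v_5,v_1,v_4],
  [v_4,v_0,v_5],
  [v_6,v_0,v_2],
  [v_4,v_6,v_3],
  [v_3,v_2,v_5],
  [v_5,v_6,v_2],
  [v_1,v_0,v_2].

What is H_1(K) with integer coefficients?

H_1 = Z^2.

Take the total order v_0 < v_1 < v_2 < v_3 < v_4 < v_5 < v_6 on the vertex set. Then K (dimension 2) consists of the simplices:

  0-simplices (7): [v_0], [v_1], [v_2], [v_3], [v_4], [v_5], [v_6]
  1-simplices (21): (21 of them)
  2-simplices (14): (14 of them)

Hence C_0 ≅ Z^7, C_1 ≅ Z^21, C_2 ≅ Z^14.

Boundary ∂_1: C_1 → C_0 maps an edge to its endpoints' difference, ∂[p,q] = q − p.
The 7×21 boundary matrix has rank 6 and Smith normal form diag(1,1,1,1,1,1).

∂_2: C_2 → C_1 maps a triangle to the signed sum of its edges. For instance
  ∂[v_0,v_2,v_6] = [v_2,v_6] − [v_0,v_6] + [v_0,v_2],
  ∂[v_2,v_5,v_6] = [v_5,v_6] − [v_2,v_6] + [v_2,v_5].
This gives a 21×14 integer matrix of rank 13; reducing to Smith normal form yields diagonal entries (1,1,1,1,1,1,1,1,1,1,1,1,1).

Reading off H_k = ker ∂_k / im ∂_{k+1}:

  H_1: rank ker ∂_1 − rank ∂_2 = (21 − 6) − 13 = 2, and the invariant factors of ∂_2 are all 1, so H_1 = Z^2.

(K is a triangulation of the torus T^2.)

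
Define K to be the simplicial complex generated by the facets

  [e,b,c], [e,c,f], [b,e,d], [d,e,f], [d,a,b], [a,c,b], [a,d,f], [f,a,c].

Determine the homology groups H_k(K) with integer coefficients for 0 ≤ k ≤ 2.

Order the vertices as a < b < c < d < e < f. Listing each simplex with vertices in this order, K has dimension 2 with simplices:

  0-simplices (6): a, b, c, d, e, f
  1-simplices (12): ab, ac, ad, af, bc, bd, be, ce, cf, de, df, ef
  2-simplices (8): abc, abd, acf, adf, bce, bde, cef, def

giving chain groups C_0 ≅ Z^6, C_1 ≅ Z^12, C_2 ≅ Z^8.

∂_1: C_1 → C_0 sends each edge [p,q] (with p < q) to q − p.
As a 6×12 matrix over Z this has rank 5, with invariant factors (1,1,1,1,1).

The boundary map ∂_2: C_2 → C_1 acts by ∂[p,q,r] = [q,r] − [p,r] + [p,q]. For instance
  ∂cef = ef − cf + ce,
  ∂bce = ce − be + bc.
The resulting 12×8 matrix has rank 7, and its Smith normal form has invariant factors (1,1,1,1,1,1,1).

Reading off H_k = ker ∂_k / im ∂_{k+1}:

  H_0: rank C_0 − rank ∂_1 = 6 − 5 = 1, and the invariant factors of ∂_1 are all 1, so H_0 ≅ Z.
  H_1: rank ker ∂_1 − rank ∂_2 = (12 − 5) − 7 = 0, and the invariant factors of ∂_2 are all 1, so H_1 ≅ 0.
  H_2: rank ker ∂_2 − rank ∂_3 = (8 − 7) − 0 = 1, and there is no ∂_3, so H_2 ≅ Z.

H_0 ≅ Z,  H_1 = 0,  H_2 ≅ Z.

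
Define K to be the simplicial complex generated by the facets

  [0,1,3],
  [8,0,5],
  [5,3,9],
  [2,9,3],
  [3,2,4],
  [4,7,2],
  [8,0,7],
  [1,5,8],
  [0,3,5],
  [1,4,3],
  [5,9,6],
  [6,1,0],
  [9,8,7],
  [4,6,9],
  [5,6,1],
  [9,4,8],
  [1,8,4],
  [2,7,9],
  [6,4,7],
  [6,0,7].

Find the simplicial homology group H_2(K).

H_2 = 0.

We work with the vertex ordering 0 < 1 < 2 < 3 < 4 < 5 < 6 < 7 < 8 < 9. The simplices of K, each written with vertices in increasing order, are:

  0-simplices (10): [0], [1], [2], [3], [4], [5], [6], [7], [8], [9]
  1-simplices (30): (30 of them)
  2-simplices (20): (20 of them)

so the chain groups are C_0 ≅ Z^10, C_1 ≅ Z^30, C_2 ≅ Z^20.

The boundary map ∂_1: C_1 → C_0 maps an edge to its endpoints' difference, ∂[p,q] = q − p. For instance
  ∂[1,4] = [4] − [1].
The resulting 10×30 matrix has rank 9, and its Smith normal form has invariant factors (1,1,1,1,1,1,1,1,1).

∂_2: C_2 → C_1 sends each 2-simplex [p,q,r] to [q,r] − [p,r] + [p,q]. For instance
  ∂[0,3,5] = [3,5] − [0,5] + [0,3],
  ∂[4,6,9] = [6,9] − [4,9] + [4,6].
As a 30×20 matrix over Z this has rank 20, with invariant factors (1,1,1,1,1,1,1,1,1,1,1,1,1,1,1,1,1,1,1,2).

From H_k ≅ ker(∂_k) / im(∂_{k+1}) we obtain:

  H_2: rank ker ∂_2 − rank ∂_3 = (20 − 20) − 0 = 0, and there is no ∂_3, so H_2 = 0.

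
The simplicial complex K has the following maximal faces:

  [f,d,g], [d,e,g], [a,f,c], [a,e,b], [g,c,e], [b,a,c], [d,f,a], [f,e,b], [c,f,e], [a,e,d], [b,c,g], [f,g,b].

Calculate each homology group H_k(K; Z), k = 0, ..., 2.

H_0 ≅ Z,  H_1 ≅ Z/2,  H_2 = 0.

K has 7 vertices, 18 edges, 12 triangles.
rank ∂_0 = 0, rank ∂_1 = 6 ⇒ b_0 = 7 − 0 − 6 = 1; all invariant factors of ∂_1 are 1 so no torsion. So H_0 ≅ Z.
rank ∂_1 = 6, rank ∂_2 = 12 ⇒ b_1 = 18 − 6 − 12 = 0; ∂_2 has invariant factor(s) [2] giving torsion. So H_1 ≅ Z/2.
rank ∂_2 = 12, rank ∂_3 = 0 ⇒ b_2 = 12 − 12 − 0 = 0. So H_2 ≅ 0.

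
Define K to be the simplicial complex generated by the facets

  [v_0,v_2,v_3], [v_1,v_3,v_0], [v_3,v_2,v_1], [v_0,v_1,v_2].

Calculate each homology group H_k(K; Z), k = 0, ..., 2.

H_0 ≅ Z,  H_1 = 0,  H_2 ≅ Z.

We work with the vertex ordering v_0 < v_1 < v_2 < v_3. The simplices of K, each written with vertices in increasing order, are:

  0-simplices (4): [v_0], [v_1], [v_2], [v_3]
  1-simplices (6): [v_0,v_1], [v_0,v_2], [v_0,v_3], [v_1,v_2], [v_1,v_3], [v_2,v_3]
  2-simplices (4): [v_0,v_1,v_2], [v_0,v_1,v_3], [v_0,v_2,v_3], [v_1,v_2,v_3]

so the chain groups are C_0 ≅ Z^4, C_1 ≅ Z^6, C_2 ≅ Z^4.

∂_1: C_1 → C_0 maps an edge to its endpoints' difference, ∂[p,q] = q − p. For instance
  ∂[v_1,v_2] = [v_2] − [v_1].
As a 4×6 matrix over Z this has rank 3, with invariant factors (1,1,1).

The boundary map ∂_2: C_2 → C_1 acts by ∂[p,q,r] = [q,r] − [p,r] + [p,q]. For instance
  ∂[v_1,v_2,v_3] = [v_2,v_3] − [v_1,v_3] + [v_1,v_2],
  ∂[v_0,v_2,v_3] = [v_2,v_3] − [v_0,v_3] + [v_0,v_2].
As a 6×4 matrix over Z this has rank 3, with invariant factors (1,1,1).

Reading off H_k = ker ∂_k / im ∂_{k+1}:

  H_0: rank C_0 − rank ∂_1 = 4 − 3 = 1, and the invariant factors of ∂_1 are all 1, so H_0 = Z.
  H_1: rank ker ∂_1 − rank ∂_2 = (6 − 3) − 3 = 0, and the invariant factors of ∂_2 are all 1, so H_1 = 0.
  H_2: rank ker ∂_2 − rank ∂_3 = (4 − 3) − 0 = 1, and there is no ∂_3, so H_2 = Z.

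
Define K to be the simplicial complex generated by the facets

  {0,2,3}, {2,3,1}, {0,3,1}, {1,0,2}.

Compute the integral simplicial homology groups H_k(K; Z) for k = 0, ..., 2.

Take the total order 0 < 1 < 2 < 3 on the vertex set. Then K (dimension 2) consists of the simplices:

  0-simplices (4): [0], [1], [2], [3]
  1-simplices (6): [0,1], [0,2], [0,3], [1,2], [1,3], [2,3]
  2-simplices (4): [0,1,2], [0,1,3], [0,2,3], [1,2,3]

Hence C_0 ≅ Z^4, C_1 ≅ Z^6, C_2 ≅ Z^4.

The boundary map ∂_1: C_1 → C_0 is given by ∂[p,q] = [q] − [p]. For instance
  ∂[0,3] = [3] − [0].
The 4×6 boundary matrix has rank 3 and Smith normal form diag(1,1,1).

The boundary map ∂_2: C_2 → C_1 maps a triangle to the signed sum of its edges. For instance
  ∂[0,2,3] = [2,3] − [0,3] + [0,2],
  ∂[0,1,2] = [1,2] − [0,2] + [0,1].
As a 6×4 matrix over Z this has rank 3, with invariant factors (1,1,1).

Reading off H_k = ker ∂_k / im ∂_{k+1}:

  H_0: rank C_0 − rank ∂_1 = 4 − 3 = 1, and the invariant factors of ∂_1 are all 1, so H_0 = Z.
  H_1: rank ker ∂_1 − rank ∂_2 = (6 − 3) − 3 = 0, and the invariant factors of ∂_2 are all 1, so H_1 = 0.
  H_2: rank ker ∂_2 − rank ∂_3 = (4 − 3) − 0 = 1, and there is no ∂_3, so H_2 = Z.

H_0 ≅ Z,  H_1 = 0,  H_2 ≅ Z.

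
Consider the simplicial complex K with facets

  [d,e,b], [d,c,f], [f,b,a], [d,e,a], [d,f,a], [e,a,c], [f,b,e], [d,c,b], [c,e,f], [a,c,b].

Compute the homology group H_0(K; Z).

H_0 = Z.

K has 6 vertices, 15 edges, 10 triangles.
rank ∂_0 = 0, rank ∂_1 = 5 ⇒ b_0 = 6 − 0 − 5 = 1; all invariant factors of ∂_1 are 1 so no torsion. So H_0 = Z.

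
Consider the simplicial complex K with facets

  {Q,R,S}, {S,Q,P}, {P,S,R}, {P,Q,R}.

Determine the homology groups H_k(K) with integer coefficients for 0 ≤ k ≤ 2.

H_0 ≅ Z,  H_1 = 0,  H_2 ≅ Z.

K has 4 vertices, 6 edges, 4 triangles.
rank ∂_0 = 0, rank ∂_1 = 3 ⇒ b_0 = 4 − 0 − 3 = 1; all invariant factors of ∂_1 are 1 so no torsion. So H_0 = Z.
rank ∂_1 = 3, rank ∂_2 = 3 ⇒ b_1 = 6 − 3 − 3 = 0; all invariant factors of ∂_2 are 1 so no torsion. So H_1 = 0.
rank ∂_2 = 3, rank ∂_3 = 0 ⇒ b_2 = 4 − 3 − 0 = 1. So H_2 = Z.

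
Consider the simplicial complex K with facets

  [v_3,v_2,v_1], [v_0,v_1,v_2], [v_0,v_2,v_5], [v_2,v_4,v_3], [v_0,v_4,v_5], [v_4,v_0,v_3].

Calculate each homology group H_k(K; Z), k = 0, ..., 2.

H_0 = Z,  H_1 = Z,  H_2 = 0.

Fix the vertex order v_0 < v_1 < v_2 < v_3 < v_4 < v_5 and write every simplex with vertices in increasing order. Then dim K = 2 and the simplices of K are:

  0-simplices (6): [v_0], [v_1], [v_2], [v_3], [v_4], [v_5]
  1-simplices (12): [v_0,v_1], [v_0,v_2], [v_0,v_3], [v_0,v_4], [v_0,v_5], [v_1,v_2], [v_1,v_3], [v_2,v_3], [v_2,v_4], [v_2,v_5], [v_3,v_4], [v_4,v_5]
  2-simplices (6): [v_0,v_1,v_2], [v_0,v_2,v_5], [v_0,v_3,v_4], [v_0,v_4,v_5], [v_1,v_2,v_3], [v_2,v_3,v_4]

giving chain groups C_0 ≅ Z^6, C_1 ≅ Z^12, C_2 ≅ Z^6.

The boundary map ∂_1: C_1 → C_0 is given by ∂[p,q] = [q] − [p]. For instance
  ∂[v_1,v_3] = [v_3] − [v_1].
The resulting 6×12 matrix has rank 5, and its Smith normal form has invariant factors (1,1,1,1,1).

The boundary map ∂_2: C_2 → C_1 acts by ∂[p,q,r] = [q,r] − [p,r] + [p,q]. For instance
  ∂[v_0,v_4,v_5] = [v_4,v_5] − [v_0,v_5] + [v_0,v_4],
  ∂[v_0,v_2,v_5] = [v_2,v_5] − [v_0,v_5] + [v_0,v_2].
As a 12×6 matrix over Z this has rank 6, with invariant factors (1,1,1,1,1,1).

Reading off H_k = ker ∂_k / im ∂_{k+1}:

  H_0: rank C_0 − rank ∂_1 = 6 − 5 = 1, and the invariant factors of ∂_1 are all 1, so H_0 = Z.
  H_1: rank ker ∂_1 − rank ∂_2 = (12 − 5) − 6 = 1, and the invariant factors of ∂_2 are all 1, so H_1 = Z.
  H_2: rank ker ∂_2 − rank ∂_3 = (6 − 6) − 0 = 0, and there is no ∂_3, so H_2 = 0.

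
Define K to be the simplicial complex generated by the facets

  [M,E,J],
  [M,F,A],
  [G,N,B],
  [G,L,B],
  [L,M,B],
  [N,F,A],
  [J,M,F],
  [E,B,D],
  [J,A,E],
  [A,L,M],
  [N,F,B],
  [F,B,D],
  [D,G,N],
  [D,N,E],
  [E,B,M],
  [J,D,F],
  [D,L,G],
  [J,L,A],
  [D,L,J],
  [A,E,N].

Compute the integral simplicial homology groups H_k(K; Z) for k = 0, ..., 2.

H_0 = Z,  H_1 = Z ⊕ Z/2Z,  H_2 = 0.

K has 10 vertices, 30 edges, 20 triangles.
rank ∂_0 = 0, rank ∂_1 = 9 ⇒ b_0 = 10 − 0 − 9 = 1; all invariant factors of ∂_1 are 1 so no torsion. So H_0 = Z.
rank ∂_1 = 9, rank ∂_2 = 20 ⇒ b_1 = 30 − 9 − 20 = 1; ∂_2 has invariant factor(s) [2] giving torsion. So H_1 = Z ⊕ Z/2Z.
rank ∂_2 = 20, rank ∂_3 = 0 ⇒ b_2 = 20 − 20 − 0 = 0. So H_2 = 0.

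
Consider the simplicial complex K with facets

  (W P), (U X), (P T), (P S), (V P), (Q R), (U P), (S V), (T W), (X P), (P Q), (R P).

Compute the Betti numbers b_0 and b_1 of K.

b_0 = 1, b_1 = 4.

Order the vertices as P < Q < R < S < T < U < V < W < X. Listing each simplex with vertices in this order, K has dimension 1 with simplices:

  0-simplices (9): P, Q, R, S, T, U, V, W, X
  1-simplices (12): PQ, PR, PS, PT, PU, PV, PW, PX, QR, SV, TW, UX

Hence C_0 ≅ Z^9, C_1 ≅ Z^12.

The boundary map ∂_1: C_1 → C_0 sends each edge [p,q] (with p < q) to q − p.
The 9×12 boundary matrix has rank 8 and Smith normal form diag(1,1,1,1,1,1,1,1).

From H_k ≅ ker(∂_k) / im(∂_{k+1}) we obtain:

  H_0: rank C_0 − rank ∂_1 = 9 − 8 = 1, and the invariant factors of ∂_1 are all 1, so H_0 ≅ Z.
  H_1: rank ker ∂_1 − rank ∂_2 = (12 − 8) − 0 = 4, and there is no ∂_2, so H_1 ≅ Z^4.

Hence the Betti numbers are b_0 = 1, b_1 = 4.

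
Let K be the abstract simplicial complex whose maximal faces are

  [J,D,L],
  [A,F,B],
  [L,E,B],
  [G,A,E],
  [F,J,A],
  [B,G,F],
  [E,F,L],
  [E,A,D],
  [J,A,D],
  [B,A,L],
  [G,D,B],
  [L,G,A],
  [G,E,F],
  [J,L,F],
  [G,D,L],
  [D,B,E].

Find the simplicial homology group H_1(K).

Order the vertices as A < B < D < E < F < G < J < L. Listing each simplex with vertices in this order, K has dimension 2 with simplices:

  0-simplices (8): A, B, D, E, F, G, J, L
  1-simplices (24): AB, AD, AE, AF, AG, AJ, AL, BD, BE, BF, BG, BL, DE, DG, DJ, DL, EF, EG, EL, FG, FJ, FL, GL, JL
  2-simplices (16): ABF, ABL, ADE, ADJ, AEG, AFJ, AGL, BDE, BDG, BEL, BFG, DGL, DJL, EFG, EFL, FJL

giving chain groups C_0 ≅ Z^8, C_1 ≅ Z^24, C_2 ≅ Z^16.

The boundary map ∂_1: C_1 → C_0 is given by ∂[p,q] = [q] − [p].
The 8×24 boundary matrix has rank 7 and Smith normal form diag(1,1,1,1,1,1,1).

∂_2: C_2 → C_1 maps a triangle to the signed sum of its edges. For instance
  ∂ADE = DE − AE + AD,
  ∂FJL = JL − FL + FJ.
As a 24×16 matrix over Z this has rank 15, with invariant factors (1,1,1,1,1,1,1,1,1,1,1,1,1,1,1).

Now H_k = ker ∂_k / im ∂_{k+1}, so:

  H_1: rank ker ∂_1 − rank ∂_2 = (24 − 7) − 15 = 2, and the invariant factors of ∂_2 are all 1, so H_1 = Z^2.

H_1 = Z^2.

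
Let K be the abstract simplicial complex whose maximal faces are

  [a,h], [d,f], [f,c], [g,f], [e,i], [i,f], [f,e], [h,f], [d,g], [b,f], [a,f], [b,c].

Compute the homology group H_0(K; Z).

H_0 ≅ Z.

Fix the vertex order a < b < c < d < e < f < g < h < i and write every simplex with vertices in increasing order. Then dim K = 1 and the simplices of K are:

  0-simplices (9): a, b, c, d, e, f, g, h, i
  1-simplices (12): af, ah, bc, bf, cf, df, dg, ef, ei, fg, fh, fi

giving chain groups C_0 ≅ Z^9, C_1 ≅ Z^12.

Boundary ∂_1: C_1 → C_0 is given by ∂[p,q] = [q] − [p].
The resulting 9×12 matrix has rank 8, and its Smith normal form has invariant factors (1,1,1,1,1,1,1,1).

Reading off H_k = ker ∂_k / im ∂_{k+1}:

  H_0: rank C_0 − rank ∂_1 = 9 − 8 = 1, and the invariant factors of ∂_1 are all 1, so H_0 ≅ Z.

(K is a triangulation of a wedge of 4 circles.)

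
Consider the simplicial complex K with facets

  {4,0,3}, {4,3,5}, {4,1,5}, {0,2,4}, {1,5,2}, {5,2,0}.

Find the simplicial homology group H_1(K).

Order the vertices as 0 < 1 < 2 < 3 < 4 < 5. Listing each simplex with vertices in this order, K has dimension 2 with simplices:

  0-simplices (6): [0], [1], [2], [3], [4], [5]
  1-simplices (12): [0,2], [0,3], [0,4], [0,5], [1,2], [1,4], [1,5], [2,4], [2,5], [3,4], [3,5], [4,5]
  2-simplices (6): [0,2,4], [0,2,5], [0,3,4], [1,2,5], [1,4,5], [3,4,5]

so the chain groups are C_0 ≅ Z^6, C_1 ≅ Z^12, C_2 ≅ Z^6.

The boundary map ∂_1: C_1 → C_0 is given by ∂[p,q] = [q] − [p]. For instance
  ∂[0,5] = [5] − [0].
As a 6×12 matrix over Z this has rank 5, with invariant factors (1,1,1,1,1).

The boundary map ∂_2: C_2 → C_1 sends each 2-simplex [p,q,r] to [q,r] − [p,r] + [p,q]. For instance
  ∂[3,4,5] = [4,5] − [3,5] + [3,4],
  ∂[0,3,4] = [3,4] − [0,4] + [0,3].
The 12×6 boundary matrix has rank 6 and Smith normal form diag(1,1,1,1,1,1).

From H_k ≅ ker(∂_k) / im(∂_{k+1}) we obtain:

  H_1: rank ker ∂_1 − rank ∂_2 = (12 − 5) − 6 = 1, and the invariant factors of ∂_2 are all 1, so H_1 ≅ Z.

(K is a triangulation of the cylinder S^1 x I.)

H_1 = Z.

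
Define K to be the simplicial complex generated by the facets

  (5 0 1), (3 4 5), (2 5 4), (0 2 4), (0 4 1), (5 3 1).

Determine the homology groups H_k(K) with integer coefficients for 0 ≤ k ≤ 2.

Order the vertices as 0 < 1 < 2 < 3 < 4 < 5. Listing each simplex with vertices in this order, K has dimension 2 with simplices:

  0-simplices (6): [0], [1], [2], [3], [4], [5]
  1-simplices (12): [0,1], [0,2], [0,4], [0,5], [1,3], [1,4], [1,5], [2,4], [2,5], [3,4], [3,5], [4,5]
  2-simplices (6): [0,1,4], [0,1,5], [0,2,4], [1,3,5], [2,4,5], [3,4,5]

so the chain groups are C_0 ≅ Z^6, C_1 ≅ Z^12, C_2 ≅ Z^6.

∂_1: C_1 → C_0 maps an edge to its endpoints' difference, ∂[p,q] = q − p. For instance
  ∂[0,4] = [4] − [0].
As a 6×12 matrix over Z this has rank 5, with invariant factors (1,1,1,1,1).

∂_2: C_2 → C_1 sends each 2-simplex [p,q,r] to [q,r] − [p,r] + [p,q]. For instance
  ∂[1,3,5] = [3,5] − [1,5] + [1,3],
  ∂[3,4,5] = [4,5] − [3,5] + [3,4].
This gives a 12×6 integer matrix of rank 6; reducing to Smith normal form yields diagonal entries (1,1,1,1,1,1).

From H_k ≅ ker(∂_k) / im(∂_{k+1}) we obtain:

  H_0: rank C_0 − rank ∂_1 = 6 − 5 = 1, and the invariant factors of ∂_1 are all 1, so H_0 ≅ Z.
  H_1: rank ker ∂_1 − rank ∂_2 = (12 − 5) − 6 = 1, and the invariant factors of ∂_2 are all 1, so H_1 ≅ Z.
  H_2: rank ker ∂_2 − rank ∂_3 = (6 − 6) − 0 = 0, and there is no ∂_3, so H_2 ≅ 0.

As a check, the Euler characteristic is 6 − 12 + 6 = 0, which agrees with 1 − 1 + 0 = 0.
(K is a triangulation of the cylinder S^1 x I.)

H_0 ≅ Z,  H_1 ≅ Z,  H_2 = 0.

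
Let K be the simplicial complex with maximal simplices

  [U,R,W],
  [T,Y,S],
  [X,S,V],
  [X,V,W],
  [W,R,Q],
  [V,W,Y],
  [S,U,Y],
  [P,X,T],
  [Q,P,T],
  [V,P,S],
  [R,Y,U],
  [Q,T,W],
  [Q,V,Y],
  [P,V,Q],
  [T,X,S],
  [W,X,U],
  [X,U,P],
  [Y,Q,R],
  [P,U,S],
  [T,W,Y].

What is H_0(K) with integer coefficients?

H_0 ≅ Z.

We work with the vertex ordering P < Q < R < S < T < U < V < W < X < Y. The simplices of K, each written with vertices in increasing order, are:

  0-simplices (10): P, Q, R, S, T, U, V, W, X, Y
  1-simplices (30): PQ, PS, PT, PU, PV, PX, QR, QT, QV, QW, QY, RU, RW, RY, ST, SU, SV, SX, SY, TW, TX, TY, UW, UX, UY, VW, VX, VY, WX, WY
  2-simplices (20): PQT, PQV, PSU, PSV, PTX, PUX, QRW, QRY, QTW, QVY, RUW, RUY, STX, STY, SUY, SVX, TWY, UWX, VWX, VWY

so the chain groups are C_0 ≅ Z^10, C_1 ≅ Z^30, C_2 ≅ Z^20.

∂_1: C_1 → C_0 maps an edge to its endpoints' difference, ∂[p,q] = q − p.
The 10×30 boundary matrix has rank 9 and Smith normal form diag(1,1,1,1,1,1,1,1,1).

The boundary map ∂_2: C_2 → C_1 sends each 2-simplex [p,q,r] to [q,r] − [p,r] + [p,q]. For instance
  ∂PQT = QT − PT + PQ,
  ∂PSU = SU − PU + PS.
The 30×20 boundary matrix has rank 20 and Smith normal form diag(1,1,1,1,1,1,1,1,1,1,1,1,1,1,1,1,1,1,1,2).

Computing H_k = (kernel of ∂_k) / (image of ∂_{k+1}):

  H_0: rank C_0 − rank ∂_1 = 10 − 9 = 1, and the invariant factors of ∂_1 are all 1, so H_0 ≅ Z.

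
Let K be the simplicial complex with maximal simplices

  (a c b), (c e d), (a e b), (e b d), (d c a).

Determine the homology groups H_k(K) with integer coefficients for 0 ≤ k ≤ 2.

We work with the vertex ordering a < b < c < d < e. The simplices of K, each written with vertices in increasing order, are:

  0-simplices (5): a, b, c, d, e
  1-simplices (10): ab, ac, ad, ae, bc, bd, be, cd, ce, de
  2-simplices (5): abc, abe, acd, bde, cde

Hence C_0 ≅ Z^5, C_1 ≅ Z^10, C_2 ≅ Z^5.

The boundary map ∂_1: C_1 → C_0 sends each edge [p,q] (with p < q) to q − p.
The resulting 5×10 matrix has rank 4, and its Smith normal form has invariant factors (1,1,1,1).

Boundary ∂_2: C_2 → C_1 acts by ∂[p,q,r] = [q,r] − [p,r] + [p,q]. For instance
  ∂abc = bc − ac + ab,
  ∂abe = be − ae + ab.
As a 10×5 matrix over Z this has rank 5, with invariant factors (1,1,1,1,1).

From H_k ≅ ker(∂_k) / im(∂_{k+1}) we obtain:

  H_0: rank C_0 − rank ∂_1 = 5 − 4 = 1, and the invariant factors of ∂_1 are all 1, so H_0 ≅ Z.
  H_1: rank ker ∂_1 − rank ∂_2 = (10 − 4) − 5 = 1, and the invariant factors of ∂_2 are all 1, so H_1 ≅ Z.
  H_2: rank ker ∂_2 − rank ∂_3 = (5 − 5) − 0 = 0, and there is no ∂_3, so H_2 ≅ 0.

(K is a triangulation of the Möbius band.)

H_0 = Z,  H_1 = Z,  H_2 = 0.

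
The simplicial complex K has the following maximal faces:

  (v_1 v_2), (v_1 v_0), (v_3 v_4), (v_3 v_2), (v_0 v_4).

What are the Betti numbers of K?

Fix the vertex order v_0 < v_1 < v_2 < v_3 < v_4 and write every simplex with vertices in increasing order. Then dim K = 1 and the simplices of K are:

  0-simplices (5): [v_0], [v_1], [v_2], [v_3], [v_4]
  1-simplices (5): [v_0,v_1], [v_0,v_4], [v_1,v_2], [v_2,v_3], [v_3,v_4]

so the chain groups are C_0 ≅ Z^5, C_1 ≅ Z^5.

Boundary ∂_1: C_1 → C_0 is given by ∂[p,q] = [q] − [p].
This gives a 5×5 integer matrix of rank 4; reducing to Smith normal form yields diagonal entries (1,1,1,1).

Computing H_k = (kernel of ∂_k) / (image of ∂_{k+1}):

  H_0: rank C_0 − rank ∂_1 = 5 − 4 = 1, and the invariant factors of ∂_1 are all 1, so H_0 ≅ Z.
  H_1: rank ker ∂_1 − rank ∂_2 = (5 − 4) − 0 = 1, and there is no ∂_2, so H_1 ≅ Z.

Hence the Betti numbers are b_0 = 1, b_1 = 1.

b_0 = 1, b_1 = 1.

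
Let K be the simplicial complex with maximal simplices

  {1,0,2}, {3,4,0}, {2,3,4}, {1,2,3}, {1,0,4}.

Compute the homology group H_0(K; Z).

K has 5 vertices, 10 edges, 5 triangles.
rank ∂_0 = 0, rank ∂_1 = 4 ⇒ b_0 = 5 − 0 − 4 = 1; all invariant factors of ∂_1 are 1 so no torsion. So H_0 ≅ Z.

H_0 ≅ Z.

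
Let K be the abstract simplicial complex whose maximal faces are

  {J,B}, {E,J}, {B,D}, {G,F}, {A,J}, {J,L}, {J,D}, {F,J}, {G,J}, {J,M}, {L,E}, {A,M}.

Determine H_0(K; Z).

Order the vertices as A < B < D < E < F < G < J < L < M. Listing each simplex with vertices in this order, K has dimension 1 with simplices:

  0-simplices (9): A, B, D, E, F, G, J, L, M
  1-simplices (12): AJ, AM, BD, BJ, DJ, EJ, EL, FG, FJ, GJ, JL, JM

so the chain groups are C_0 ≅ Z^9, C_1 ≅ Z^12.

Boundary ∂_1: C_1 → C_0 sends each edge [p,q] (with p < q) to q − p. For instance
  ∂JL = L − J.
The 9×12 boundary matrix has rank 8 and Smith normal form diag(1,1,1,1,1,1,1,1).

Reading off H_k = ker ∂_k / im ∂_{k+1}:

  H_0: rank C_0 − rank ∂_1 = 9 − 8 = 1, and the invariant factors of ∂_1 are all 1, so H_0 ≅ Z.

(K is a triangulation of a wedge of 4 circles.)

H_0 = Z.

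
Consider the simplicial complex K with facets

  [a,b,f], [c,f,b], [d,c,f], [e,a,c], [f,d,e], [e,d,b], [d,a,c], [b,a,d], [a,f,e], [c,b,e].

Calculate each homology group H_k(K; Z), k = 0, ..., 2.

H_0 = Z,  H_1 = Z/2,  H_2 = 0.

We work with the vertex ordering a < b < c < d < e < f. The simplices of K, each written with vertices in increasing order, are:

  0-simplices (6): a, b, c, d, e, f
  1-simplices (15): ab, ac, ad, ae, af, bc, bd, be, bf, cd, ce, cf, de, df, ef
  2-simplices (10): abd, abf, acd, ace, aef, bce, bcf, bde, cdf, def

Hence C_0 ≅ Z^6, C_1 ≅ Z^15, C_2 ≅ Z^10.

∂_1: C_1 → C_0 maps an edge to its endpoints' difference, ∂[p,q] = q − p. For instance
  ∂ef = f − e.
As a 6×15 matrix over Z this has rank 5, with invariant factors (1,1,1,1,1).

The boundary map ∂_2: C_2 → C_1 maps a triangle to the signed sum of its edges. For instance
  ∂bde = de − be + bd,
  ∂abd = bd − ad + ab.
The resulting 15×10 matrix has rank 10, and its Smith normal form has invariant factors (1,1,1,1,1,1,1,1,1,2).

Computing H_k = (kernel of ∂_k) / (image of ∂_{k+1}):

  H_0: rank C_0 − rank ∂_1 = 6 − 5 = 1, and the invariant factors of ∂_1 are all 1, so H_0 = Z.
  H_1: rank ker ∂_1 − rank ∂_2 = (15 − 5) − 10 = 0, and ∂_2 has invariant factor 2 > 1, so H_1 = Z/2.
  H_2: rank ker ∂_2 − rank ∂_3 = (10 − 10) − 0 = 0, and there is no ∂_3, so H_2 = 0.

As a check, the Euler characteristic is 6 − 15 + 10 = 1, which agrees with 1 − 0 + 0 = 1.
(K is a triangulation of the real projective plane RP^2.)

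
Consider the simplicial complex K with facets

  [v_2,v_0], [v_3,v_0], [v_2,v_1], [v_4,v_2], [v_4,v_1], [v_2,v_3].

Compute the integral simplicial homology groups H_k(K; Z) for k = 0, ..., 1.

H_0 ≅ Z,  H_1 ≅ Z^2.

Order the vertices as v_0 < v_1 < v_2 < v_3 < v_4. Listing each simplex with vertices in this order, K has dimension 1 with simplices:

  0-simplices (5): [v_0], [v_1], [v_2], [v_3], [v_4]
  1-simplices (6): [v_0,v_2], [v_0,v_3], [v_1,v_2], [v_1,v_4], [v_2,v_3], [v_2,v_4]

so the chain groups are C_0 ≅ Z^5, C_1 ≅ Z^6.

∂_1: C_1 → C_0 is given by ∂[p,q] = [q] − [p]. For instance
  ∂[v_0,v_3] = [v_3] − [v_0].
The 5×6 boundary matrix has rank 4 and Smith normal form diag(1,1,1,1).

Reading off H_k = ker ∂_k / im ∂_{k+1}:

  H_0: rank C_0 − rank ∂_1 = 5 − 4 = 1, and the invariant factors of ∂_1 are all 1, so H_0 = Z.
  H_1: rank ker ∂_1 − rank ∂_2 = (6 − 4) − 0 = 2, and there is no ∂_2, so H_1 = Z^2.

As a check, the Euler characteristic is 5 − 6 = -1, which agrees with 1 − 2 = -1.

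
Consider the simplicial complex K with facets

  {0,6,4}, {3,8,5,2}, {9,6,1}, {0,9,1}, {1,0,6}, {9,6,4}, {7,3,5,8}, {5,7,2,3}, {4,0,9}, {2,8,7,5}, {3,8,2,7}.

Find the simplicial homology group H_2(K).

Order the vertices as 0 < 1 < 2 < 3 < 4 < 5 < 6 < 7 < 8 < 9. Listing each simplex with vertices in this order, K has dimension 3 with simplices:

  0-simplices (10): [0], [1], [2], [3], [4], [5], [6], [7], [8], [9]
  1-simplices (19): [0,1], [0,4], [0,6], [0,9], [1,6], [1,9], [2,3], [2,5], [2,7], [2,8], [3,5], [3,7], [3,8], [4,6], [4,9], [5,7], [5,8], [6,9], [7,8]
  2-simplices (16): [0,1,6], [0,1,9], [0,4,6], [0,4,9], [1,6,9], [2,3,5], [2,3,7], [2,3,8], [2,5,7], [2,5,8], [2,7,8], [3,5,7], [3,5,8], [3,7,8], [4,6,9], [5,7,8]
  3-simplices (5): [2,3,5,7], [2,3,5,8], [2,3,7,8], [2,5,7,8], [3,5,7,8]

Hence C_0 ≅ Z^10, C_1 ≅ Z^19, C_2 ≅ Z^16, C_3 ≅ Z^5.

∂_1: C_1 → C_0 maps an edge to its endpoints' difference, ∂[p,q] = q − p. For instance
  ∂[4,6] = [6] − [4].
As a 10×19 matrix over Z this has rank 8, with invariant factors (1,1,1,1,1,1,1,1).

Boundary ∂_2: C_2 → C_1 acts by ∂[p,q,r] = [q,r] − [p,r] + [p,q]. For instance
  ∂[2,5,8] = [5,8] − [2,8] + [2,5],
  ∂[4,6,9] = [6,9] − [4,9] + [4,6].
The resulting 19×16 matrix has rank 11, and its Smith normal form has invariant factors (1,1,1,1,1,1,1,1,1,1,1).

Boundary ∂_3: C_3 → C_2 sends each 3-simplex σ to the alternating sum Σ_i (−1)^i (σ with its i-th vertex removed). For instance
  ∂[2,3,5,7] = [3,5,7] − [2,5,7] + [2,3,7] − [2,3,5],
  ∂[2,5,7,8] = [5,7,8] − [2,7,8] + [2,5,8] − [2,5,7].
This gives a 16×5 integer matrix of rank 4; reducing to Smith normal form yields diagonal entries (1,1,1,1).

Reading off H_k = ker ∂_k / im ∂_{k+1}:

  H_2: rank ker ∂_2 − rank ∂_3 = (16 − 11) − 4 = 1, and the invariant factors of ∂_3 are all 1, so H_2 ≅ Z.

(K is a triangulation of the disjoint union of the 2-sphere S^2 and the 3-sphere S^3.)

H_2 = Z.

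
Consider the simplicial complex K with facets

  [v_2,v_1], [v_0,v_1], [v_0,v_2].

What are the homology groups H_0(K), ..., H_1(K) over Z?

H_0 = Z,  H_1 = Z.

Order the vertices as v_0 < v_1 < v_2. Listing each simplex with vertices in this order, K has dimension 1 with simplices:

  0-simplices (3): [v_0], [v_1], [v_2]
  1-simplices (3): [v_0,v_1], [v_0,v_2], [v_1,v_2]

Hence C_0 ≅ Z^3, C_1 ≅ Z^3.

∂_1: C_1 → C_0 sends each edge [p,q] (with p < q) to q − p.
The resulting 3×3 matrix has rank 2, and its Smith normal form has invariant factors (1,1).

Computing H_k = (kernel of ∂_k) / (image of ∂_{k+1}):

  H_0: rank C_0 − rank ∂_1 = 3 − 2 = 1, and the invariant factors of ∂_1 are all 1, so H_0 = Z.
  H_1: rank ker ∂_1 − rank ∂_2 = (3 − 2) − 0 = 1, and there is no ∂_2, so H_1 = Z.

As a check, the Euler characteristic is 3 − 3 = 0, which agrees with 1 − 1 = 0.
(K is a triangulation of the circle S^1.)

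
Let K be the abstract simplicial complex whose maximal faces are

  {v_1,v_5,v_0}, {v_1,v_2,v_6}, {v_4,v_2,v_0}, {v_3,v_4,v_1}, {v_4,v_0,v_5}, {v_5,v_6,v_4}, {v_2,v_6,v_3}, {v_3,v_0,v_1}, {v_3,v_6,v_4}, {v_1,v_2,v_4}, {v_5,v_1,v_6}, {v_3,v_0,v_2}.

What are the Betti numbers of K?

b_0 = 1, b_1 = 0, b_2 = 0.

We work with the vertex ordering v_0 < v_1 < v_2 < v_3 < v_4 < v_5 < v_6. The simplices of K, each written with vertices in increasing order, are:

  0-simplices (7): [v_0], [v_1], [v_2], [v_3], [v_4], [v_5], [v_6]
  1-simplices (18): (18 of them)
  2-simplices (12): (12 of them)

so the chain groups are C_0 ≅ Z^7, C_1 ≅ Z^18, C_2 ≅ Z^12.

The boundary map ∂_1: C_1 → C_0 sends each edge [p,q] (with p < q) to q − p. For instance
  ∂[v_1,v_2] = [v_2] − [v_1].
This gives a 7×18 integer matrix of rank 6; reducing to Smith normal form yields diagonal entries (1,1,1,1,1,1).

∂_2: C_2 → C_1 acts by ∂[p,q,r] = [q,r] − [p,r] + [p,q]. For instance
  ∂[v_0,v_1,v_3] = [v_1,v_3] − [v_0,v_3] + [v_0,v_1],
  ∂[v_3,v_4,v_6] = [v_4,v_6] − [v_3,v_6] + [v_3,v_4].
The 18×12 boundary matrix has rank 12 and Smith normal form diag(1,1,1,1,1,1,1,1,1,1,1,2).

Computing H_k = (kernel of ∂_k) / (image of ∂_{k+1}):

  H_0: rank C_0 − rank ∂_1 = 7 − 6 = 1, and the invariant factors of ∂_1 are all 1, so H_0 ≅ Z.
  H_1: rank ker ∂_1 − rank ∂_2 = (18 − 6) − 12 = 0, and ∂_2 has invariant factor 2 > 1, so H_1 ≅ Z/2.
  H_2: rank ker ∂_2 − rank ∂_3 = (12 − 12) − 0 = 0, and there is no ∂_3, so H_2 ≅ 0.

Hence the Betti numbers are b_0 = 1, b_1 = 0, b_2 = 0.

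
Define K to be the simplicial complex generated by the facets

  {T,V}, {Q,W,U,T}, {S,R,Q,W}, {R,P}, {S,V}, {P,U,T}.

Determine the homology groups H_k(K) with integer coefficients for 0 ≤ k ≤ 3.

Order the vertices as P < Q < R < S < T < U < V < W. Listing each simplex with vertices in this order, K has dimension 3 with simplices:

  0-simplices (8): P, Q, R, S, T, U, V, W
  1-simplices (16): PR, PT, PU, QR, QS, QT, QU, QW, RS, RW, SV, SW, TU, TV, TW, UW
  2-simplices (9): PTU, QRS, QRW, QSW, QTU, QTW, QUW, RSW, TUW
  3-simplices (2): QRSW, QTUW

Hence C_0 ≅ Z^8, C_1 ≅ Z^16, C_2 ≅ Z^9, C_3 ≅ Z^2.

The boundary map ∂_1: C_1 → C_0 sends each edge [p,q] (with p < q) to q − p.
The resulting 8×16 matrix has rank 7, and its Smith normal form has invariant factors (1,1,1,1,1,1,1).

The boundary map ∂_2: C_2 → C_1 maps a triangle to the signed sum of its edges. For instance
  ∂QSW = SW − QW + QS,
  ∂QTW = TW − QW + QT.
The 16×9 boundary matrix has rank 7 and Smith normal form diag(1,1,1,1,1,1,1).

The boundary map ∂_3: C_3 → C_2 sends each 3-simplex σ to the alternating sum Σ_i (−1)^i (σ with its i-th vertex removed). For instance
  ∂QRSW = RSW − QSW + QRW − QRS,
  ∂QTUW = TUW − QUW + QTW − QTU.
As a 9×2 matrix over Z this has rank 2, with invariant factors (1,1).

Reading off H_k = ker ∂_k / im ∂_{k+1}:

  H_0: rank C_0 − rank ∂_1 = 8 − 7 = 1, and the invariant factors of ∂_1 are all 1, so H_0 = Z.
  H_1: rank ker ∂_1 − rank ∂_2 = (16 − 7) − 7 = 2, and the invariant factors of ∂_2 are all 1, so H_1 = Z^2.
  H_2: rank ker ∂_2 − rank ∂_3 = (9 − 7) − 2 = 0, and the invariant factors of ∂_3 are all 1, so H_2 = 0.
  H_3: rank ker ∂_3 − rank ∂_4 = (2 − 2) − 0 = 0, and there is no ∂_4, so H_3 = 0.

H_0 = Z,  H_1 = Z^2,  H_2 = 0,  H_3 = 0.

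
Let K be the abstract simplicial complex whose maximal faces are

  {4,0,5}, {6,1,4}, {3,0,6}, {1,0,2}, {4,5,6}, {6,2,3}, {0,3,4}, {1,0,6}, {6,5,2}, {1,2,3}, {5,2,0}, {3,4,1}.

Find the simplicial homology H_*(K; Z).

H_0 ≅ Z,  H_1 ≅ Z/2,  H_2 = 0.

We work with the vertex ordering 0 < 1 < 2 < 3 < 4 < 5 < 6. The simplices of K, each written with vertices in increasing order, are:

  0-simplices (7): [0], [1], [2], [3], [4], [5], [6]
  1-simplices (18): [0,1], [0,2], [0,3], [0,4], [0,5], [0,6], [1,2], [1,3], [1,4], [1,6], [2,3], [2,5], [2,6], [3,4], [3,6], [4,5], [4,6], [5,6]
  2-simplices (12): [0,1,2], [0,1,6], [0,2,5], [0,3,4], [0,3,6], [0,4,5], [1,2,3], [1,3,4], [1,4,6], [2,3,6], [2,5,6], [4,5,6]

so the chain groups are C_0 ≅ Z^7, C_1 ≅ Z^18, C_2 ≅ Z^12.

Boundary ∂_1: C_1 → C_0 sends each edge [p,q] (with p < q) to q − p.
As a 7×18 matrix over Z this has rank 6, with invariant factors (1,1,1,1,1,1).

Boundary ∂_2: C_2 → C_1 sends each 2-simplex [p,q,r] to [q,r] − [p,r] + [p,q]. For instance
  ∂[1,4,6] = [4,6] − [1,6] + [1,4],
  ∂[1,2,3] = [2,3] − [1,3] + [1,2].
As a 18×12 matrix over Z this has rank 12, with invariant factors (1,1,1,1,1,1,1,1,1,1,1,2).

Reading off H_k = ker ∂_k / im ∂_{k+1}:

  H_0: rank C_0 − rank ∂_1 = 7 − 6 = 1, and the invariant factors of ∂_1 are all 1, so H_0 = Z.
  H_1: rank ker ∂_1 − rank ∂_2 = (18 − 6) − 12 = 0, and ∂_2 has invariant factor 2 > 1, so H_1 = Z/2.
  H_2: rank ker ∂_2 − rank ∂_3 = (12 − 12) − 0 = 0, and there is no ∂_3, so H_2 = 0.

As a check, the Euler characteristic is 7 − 18 + 12 = 1, which agrees with 1 − 0 + 0 = 1.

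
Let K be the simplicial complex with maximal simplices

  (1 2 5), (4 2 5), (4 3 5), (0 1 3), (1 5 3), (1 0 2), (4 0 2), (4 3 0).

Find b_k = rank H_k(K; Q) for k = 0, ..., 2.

b_0 = 1, b_1 = 0, b_2 = 1.

Order the vertices as 0 < 1 < 2 < 3 < 4 < 5. Listing each simplex with vertices in this order, K has dimension 2 with simplices:

  0-simplices (6): [0], [1], [2], [3], [4], [5]
  1-simplices (12): [0,1], [0,2], [0,3], [0,4], [1,2], [1,3], [1,5], [2,4], [2,5], [3,4], [3,5], [4,5]
  2-simplices (8): [0,1,2], [0,1,3], [0,2,4], [0,3,4], [1,2,5], [1,3,5], [2,4,5], [3,4,5]

Hence C_0 ≅ Z^6, C_1 ≅ Z^12, C_2 ≅ Z^8.

Boundary ∂_1: C_1 → C_0 is given by ∂[p,q] = [q] − [p]. For instance
  ∂[0,1] = [1] − [0].
The 6×12 boundary matrix has rank 5 and Smith normal form diag(1,1,1,1,1).

The boundary map ∂_2: C_2 → C_1 maps a triangle to the signed sum of its edges. For instance
  ∂[0,1,3] = [1,3] − [0,3] + [0,1],
  ∂[1,2,5] = [2,5] − [1,5] + [1,2].
This gives a 12×8 integer matrix of rank 7; reducing to Smith normal form yields diagonal entries (1,1,1,1,1,1,1).

Now H_k = ker ∂_k / im ∂_{k+1}, so:

  H_0: rank C_0 − rank ∂_1 = 6 − 5 = 1, and the invariant factors of ∂_1 are all 1, so H_0 ≅ Z.
  H_1: rank ker ∂_1 − rank ∂_2 = (12 − 5) − 7 = 0, and the invariant factors of ∂_2 are all 1, so H_1 ≅ 0.
  H_2: rank ker ∂_2 − rank ∂_3 = (8 − 7) − 0 = 1, and there is no ∂_3, so H_2 ≅ Z.

Hence the Betti numbers are b_0 = 1, b_1 = 0, b_2 = 1.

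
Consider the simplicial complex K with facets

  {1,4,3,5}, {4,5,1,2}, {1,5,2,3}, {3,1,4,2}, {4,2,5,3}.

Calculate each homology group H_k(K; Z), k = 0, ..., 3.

K has 5 vertices, 10 edges, 10 triangles, 5 3-simplices.
rank ∂_0 = 0, rank ∂_1 = 4 ⇒ b_0 = 5 − 0 − 4 = 1; all invariant factors of ∂_1 are 1 so no torsion. So H_0 = Z.
rank ∂_1 = 4, rank ∂_2 = 6 ⇒ b_1 = 10 − 4 − 6 = 0; all invariant factors of ∂_2 are 1 so no torsion. So H_1 = 0.
rank ∂_2 = 6, rank ∂_3 = 4 ⇒ b_2 = 10 − 6 − 4 = 0; all invariant factors of ∂_3 are 1 so no torsion. So H_2 = 0.
rank ∂_3 = 4, rank ∂_4 = 0 ⇒ b_3 = 5 − 4 − 0 = 1. So H_3 = Z.

H_0 = Z,  H_1 = 0,  H_2 = 0,  H_3 = Z.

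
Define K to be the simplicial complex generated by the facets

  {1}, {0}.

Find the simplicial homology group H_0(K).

H_0 = Z^2.

Take the total order 0 < 1 on the vertex set. Then K (dimension 0) consists of the simplices:

  0-simplices (2): [0], [1]

Hence C_0 ≅ Z^2.

Reading off H_k = ker ∂_k / im ∂_{k+1}:

  H_0: rank C_0 − rank ∂_1 = 2 − 0 = 2, and there is no ∂_1, so H_0 ≅ Z^2.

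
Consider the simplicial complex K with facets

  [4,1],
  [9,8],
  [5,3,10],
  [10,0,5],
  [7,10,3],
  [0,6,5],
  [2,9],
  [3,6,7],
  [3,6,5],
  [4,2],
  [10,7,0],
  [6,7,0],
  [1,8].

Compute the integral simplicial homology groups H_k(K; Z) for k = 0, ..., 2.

H_0 ≅ Z^2,  H_1 ≅ Z,  H_2 ≅ Z.

Take the total order 0 < 1 < 2 < 3 < 4 < 5 < 6 < 7 < 8 < 9 < 10 on the vertex set. Then K (dimension 2) consists of the simplices:

  0-simplices (11): [0], [1], [2], [3], [4], [5], [6], [7], [8], [9], [10]
  1-simplices (17): [0,5], [0,6], [0,7], [0,10], [1,4], [1,8], [2,4], [2,9], [3,5], [3,6], [3,7], [3,10], [5,6], [5,10], [6,7], [7,10], [8,9]
  2-simplices (8): [0,5,6], [0,5,10], [0,6,7], [0,7,10], [3,5,6], [3,5,10], [3,6,7], [3,7,10]

Hence C_0 ≅ Z^11, C_1 ≅ Z^17, C_2 ≅ Z^8.

∂_1: C_1 → C_0 sends each edge [p,q] (with p < q) to q − p. For instance
  ∂[0,10] = [10] − [0].
This gives a 11×17 integer matrix of rank 9; reducing to Smith normal form yields diagonal entries (1,1,1,1,1,1,1,1,1).

∂_2: C_2 → C_1 sends each 2-simplex [p,q,r] to [q,r] − [p,r] + [p,q]. For instance
  ∂[3,7,10] = [7,10] − [3,10] + [3,7],
  ∂[0,7,10] = [7,10] − [0,10] + [0,7].
The 17×8 boundary matrix has rank 7 and Smith normal form diag(1,1,1,1,1,1,1).

Now H_k = ker ∂_k / im ∂_{k+1}, so:

  H_0: rank C_0 − rank ∂_1 = 11 − 9 = 2, and the invariant factors of ∂_1 are all 1, so H_0 ≅ Z^2.
  H_1: rank ker ∂_1 − rank ∂_2 = (17 − 9) − 7 = 1, and the invariant factors of ∂_2 are all 1, so H_1 ≅ Z.
  H_2: rank ker ∂_2 − rank ∂_3 = (8 − 7) − 0 = 1, and there is no ∂_3, so H_2 ≅ Z.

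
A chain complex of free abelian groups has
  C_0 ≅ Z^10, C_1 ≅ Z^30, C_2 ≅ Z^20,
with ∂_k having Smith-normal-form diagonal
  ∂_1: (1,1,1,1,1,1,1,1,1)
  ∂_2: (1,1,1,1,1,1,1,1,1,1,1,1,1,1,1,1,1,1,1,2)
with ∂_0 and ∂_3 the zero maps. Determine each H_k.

H_0 ≅ Z,  H_1 ≅ Z × Z/2,  H_2 = 0.

H_0: b_0 = 10 − 0 − 9 = 1; torsion from ∂_1 factors > 1: none. So H_0 ≅ Z.
H_1: b_1 = 30 − 9 − 20 = 1; torsion from ∂_2 factors > 1: [2]. So H_1 ≅ Z × Z/2.
H_2: b_2 = 20 − 20 − 0 = 0; torsion from ∂_3 factors > 1: none. So H_2 ≅ 0.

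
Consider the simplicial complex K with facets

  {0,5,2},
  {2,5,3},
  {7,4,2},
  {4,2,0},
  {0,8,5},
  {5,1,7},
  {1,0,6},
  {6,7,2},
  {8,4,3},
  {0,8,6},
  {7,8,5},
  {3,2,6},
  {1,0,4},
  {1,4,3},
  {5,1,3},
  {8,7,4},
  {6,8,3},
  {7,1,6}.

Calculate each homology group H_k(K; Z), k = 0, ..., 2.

We work with the vertex ordering 0 < 1 < 2 < 3 < 4 < 5 < 6 < 7 < 8. The simplices of K, each written with vertices in increasing order, are:

  0-simplices (9): [0], [1], [2], [3], [4], [5], [6], [7], [8]
  1-simplices (27): (27 of them)
  2-simplices (18): [0,1,4], [0,1,6], [0,2,4], [0,2,5], [0,5,8], [0,6,8], [1,3,4], [1,3,5], [1,5,7], [1,6,7], [2,3,5], [2,3,6], [2,4,7], [2,6,7], [3,4,8], [3,6,8], [4,7,8], [5,7,8]

so the chain groups are C_0 ≅ Z^9, C_1 ≅ Z^27, C_2 ≅ Z^18.

Boundary ∂_1: C_1 → C_0 sends each edge [p,q] (with p < q) to q − p. For instance
  ∂[7,8] = [8] − [7].
This gives a 9×27 integer matrix of rank 8; reducing to Smith normal form yields diagonal entries (1,1,1,1,1,1,1,1).

Boundary ∂_2: C_2 → C_1 maps a triangle to the signed sum of its edges. For instance
  ∂[1,6,7] = [6,7] − [1,7] + [1,6],
  ∂[0,2,4] = [2,4] − [0,4] + [0,2].
The resulting 27×18 matrix has rank 17, and its Smith normal form has invariant factors (1,1,1,1,1,1,1,1,1,1,1,1,1,1,1,1,1).

Computing H_k = (kernel of ∂_k) / (image of ∂_{k+1}):

  H_0: rank C_0 − rank ∂_1 = 9 − 8 = 1, and the invariant factors of ∂_1 are all 1, so H_0 ≅ Z.
  H_1: rank ker ∂_1 − rank ∂_2 = (27 − 8) − 17 = 2, and the invariant factors of ∂_2 are all 1, so H_1 ≅ Z^2.
  H_2: rank ker ∂_2 − rank ∂_3 = (18 − 17) − 0 = 1, and there is no ∂_3, so H_2 ≅ Z.

H_0 ≅ Z,  H_1 ≅ Z^2,  H_2 ≅ Z.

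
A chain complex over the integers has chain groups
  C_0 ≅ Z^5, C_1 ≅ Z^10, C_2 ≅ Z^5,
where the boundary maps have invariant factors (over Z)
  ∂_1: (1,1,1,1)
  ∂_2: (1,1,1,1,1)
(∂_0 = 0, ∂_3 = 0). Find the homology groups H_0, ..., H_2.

H_0 = Z,  H_1 = Z,  H_2 = 0.

H_0: b_0 = 5 − 0 − 4 = 1; torsion from ∂_1 factors > 1: none. So H_0 = Z.
H_1: b_1 = 10 − 4 − 5 = 1; torsion from ∂_2 factors > 1: none. So H_1 = Z.
H_2: b_2 = 5 − 5 − 0 = 0; torsion from ∂_3 factors > 1: none. So H_2 = 0.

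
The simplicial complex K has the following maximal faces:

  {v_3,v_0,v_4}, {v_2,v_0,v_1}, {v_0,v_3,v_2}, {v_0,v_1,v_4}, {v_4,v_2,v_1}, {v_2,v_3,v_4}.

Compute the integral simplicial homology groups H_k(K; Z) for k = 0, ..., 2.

Order the vertices as v_0 < v_1 < v_2 < v_3 < v_4. Listing each simplex with vertices in this order, K has dimension 2 with simplices:

  0-simplices (5): [v_0], [v_1], [v_2], [v_3], [v_4]
  1-simplices (9): [v_0,v_1], [v_0,v_2], [v_0,v_3], [v_0,v_4], [v_1,v_2], [v_1,v_4], [v_2,v_3], [v_2,v_4], [v_3,v_4]
  2-simplices (6): [v_0,v_1,v_2], [v_0,v_1,v_4], [v_0,v_2,v_3], [v_0,v_3,v_4], [v_1,v_2,v_4], [v_2,v_3,v_4]

Hence C_0 ≅ Z^5, C_1 ≅ Z^9, C_2 ≅ Z^6.

Boundary ∂_1: C_1 → C_0 maps an edge to its endpoints' difference, ∂[p,q] = q − p.
As a 5×9 matrix over Z this has rank 4, with invariant factors (1,1,1,1).

∂_2: C_2 → C_1 acts by ∂[p,q,r] = [q,r] − [p,r] + [p,q]. For instance
  ∂[v_2,v_3,v_4] = [v_3,v_4] − [v_2,v_4] + [v_2,v_3],
  ∂[v_1,v_2,v_4] = [v_2,v_4] − [v_1,v_4] + [v_1,v_2].
As a 9×6 matrix over Z this has rank 5, with invariant factors (1,1,1,1,1).

From H_k ≅ ker(∂_k) / im(∂_{k+1}) we obtain:

  H_0: rank C_0 − rank ∂_1 = 5 − 4 = 1, and the invariant factors of ∂_1 are all 1, so H_0 = Z.
  H_1: rank ker ∂_1 − rank ∂_2 = (9 − 4) − 5 = 0, and the invariant factors of ∂_2 are all 1, so H_1 = 0.
  H_2: rank ker ∂_2 − rank ∂_3 = (6 − 5) − 0 = 1, and there is no ∂_3, so H_2 = Z.

As a check, the Euler characteristic is 5 − 9 + 6 = 2, which agrees with 1 − 0 + 1 = 2.

H_0 ≅ Z,  H_1 = 0,  H_2 ≅ Z.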